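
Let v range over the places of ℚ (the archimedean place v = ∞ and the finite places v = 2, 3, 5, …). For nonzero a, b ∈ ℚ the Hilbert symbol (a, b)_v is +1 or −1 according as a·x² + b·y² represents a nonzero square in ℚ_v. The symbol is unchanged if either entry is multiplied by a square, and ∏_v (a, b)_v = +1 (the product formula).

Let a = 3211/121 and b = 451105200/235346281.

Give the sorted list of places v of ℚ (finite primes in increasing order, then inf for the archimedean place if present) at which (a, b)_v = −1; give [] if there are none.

(a, b) ≡ (19, 1547) mod (ℚ^×)²; places V = {2, 3, 5, 7, 11, 13, 17, 19, 23, 29, ∞}.
(a,b)_2: α=0, β=4; u≡3, v≡3 (mod 8); ε(u)ε(v)=1·1, αω(v)=0·1, βω(u)=4·1; sum ≡ 1  ⇒  -1.
(a,b)_23: α=0, u≡10; β=-4, v≡1 (mod 23); (10|23)=-1, (1|23)=+1; sign (−1)^0·-1^-4·+1^0 = +1.
(a,b)_∞: sgn(19)=+, sgn(1547)=+, so +1.
(a,b)_5: α=0, u≡1; β=2, v≡3 (mod 5); (1|5)=+1, (3|5)=-1; sign (−1)^0·+1^2·-1^0 = +1.
(a,b)_29: α=0, u≡10; β=-2, v≡17 (mod 29); (10|29)=-1, (17|29)=-1; sign (−1)^0·-1^-2·-1^0 = +1.
(a,b)_13: α=2, u≡8; β=1, v≡7 (mod 13); (8|13)=-1, (7|13)=-1; sign (−1)^0·-1^1·-1^2 = -1.
(a,b)_3: α=0, u≡1; β=6, v≡2 (mod 3); (1|3)=+1, (2|3)=-1; sign (−1)^0·+1^6·-1^0 = +1.
(a,b)_19: α=1, u≡16; β=0, v≡8 (mod 19); (16|19)=+1, (8|19)=-1; sign (−1)^0·+1^0·-1^1 = -1.
(a,b)_7: α=0, u≡6; β=1, v≡2 (mod 7); (6|7)=-1, (2|7)=+1; sign (−1)^0·-1^1·+1^0 = -1.
(a,b)_17: α=0, u≡16; β=1, v≡3 (mod 17); (16|17)=+1, (3|17)=-1; sign (−1)^0·+1^1·-1^0 = +1.
(a,b)_11: α=-2, u≡10; β=0, v≡8 (mod 11); (10|11)=-1, (8|11)=-1; sign (−1)^0·-1^0·-1^-2 = +1.
|Ram(19, 1547)| = 4, even; anisotropic at {2, 7, 13, 19}.

[2, 7, 13, 19]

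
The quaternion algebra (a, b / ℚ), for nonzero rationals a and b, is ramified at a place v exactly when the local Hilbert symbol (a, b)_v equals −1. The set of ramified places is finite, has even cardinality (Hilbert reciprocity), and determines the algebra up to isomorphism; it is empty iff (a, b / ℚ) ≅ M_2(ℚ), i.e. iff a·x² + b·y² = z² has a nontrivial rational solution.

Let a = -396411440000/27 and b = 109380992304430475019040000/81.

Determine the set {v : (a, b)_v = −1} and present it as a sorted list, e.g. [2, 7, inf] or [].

[2, 19, 23, 29]

(a, b) ≡ (-56202, 164749) mod (ℚ^×)²; places V = {2, 3, 5, 13, 17, 19, 23, 29, ∞}.
(a,b)_23: α=2, u≡14; β=5, v≡5 (mod 23); (14|23)=-1, (5|23)=-1; sign (−1)^0·-1^5·-1^2 = -1.
(a,b)_3: α=-3, u≡1; β=-4, v≡1 (mod 3); (1|3)=+1, (1|3)=+1; sign (−1)^0·+1^-4·+1^-3 = +1.
(a,b)_∞: sgn(-56202)=−, sgn(164749)=+, so +1.
(a,b)_17: α=1, u≡13; β=2, v≡16 (mod 17); (13|17)=+1, (16|17)=+1; sign (−1)^0·+1^2·+1^1 = +1.
(a,b)_29: α=1, u≡20; β=3, v≡26 (mod 29); (20|29)=+1, (26|29)=-1; sign (−1)^0·+1^3·-1^1 = -1.
(a,b)_5: α=4, u≡3; β=4, v≡4 (mod 5); (3|5)=-1, (4|5)=+1; sign (−1)^0·-1^4·+1^4 = +1.
(a,b)_2: α=7, β=8; u≡3, v≡5 (mod 8); ε(u)ε(v)=1·0, αω(v)=7·1, βω(u)=8·1; sum ≡ 1  ⇒  -1.
(a,b)_13: α=0, u≡9; β=3, v≡2 (mod 13); (9|13)=+1, (2|13)=-1; sign (−1)^0·+1^3·-1^0 = +1.
(a,b)_19: α=1, u≡1; β=3, v≡9 (mod 19); (1|19)=+1, (9|19)=+1; sign (−1)^1·+1^3·+1^1 = -1.
(-56202, 164749 / ℚ) ramifies at {2, 19, 23, 29}: a division algebra.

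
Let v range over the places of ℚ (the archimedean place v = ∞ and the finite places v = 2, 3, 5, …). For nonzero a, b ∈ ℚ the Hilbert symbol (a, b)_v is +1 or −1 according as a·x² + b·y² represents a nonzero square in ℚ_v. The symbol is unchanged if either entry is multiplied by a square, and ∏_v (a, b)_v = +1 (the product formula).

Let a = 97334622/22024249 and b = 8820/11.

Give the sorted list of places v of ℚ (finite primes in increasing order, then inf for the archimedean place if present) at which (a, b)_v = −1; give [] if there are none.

[2, 5, 7, 11]

Mod squares: a ≡ 462, b ≡ 55. Check v ∈ {∞, 2, 3, 5, 7, 11, 13, 17, 19}.
v=17: a=17^2·(≡11), b=17^0·(≡9) mod 17; (11|17)=-1, (9|17)=+1; (−1)^{2·0·8}·(-1)^0·(+1)^2 = +1.
v=∞: 462 > 0 and 55 > 0  ⇒  (a,b)_∞ = +1.
v=19: a=19^-4·(≡11), b=19^0·(≡9) mod 19; (11|19)=+1, (9|19)=+1; (−1)^{-4·0·9}·(+1)^0·(+1)^-4 = +1.
v=3: a=3^7·(≡1), b=3^2·(≡1) mod 3; (1|3)=+1, (1|3)=+1; (−1)^{7·2·1}·(+1)^2·(+1)^7 = +1.
v=13: a=13^-2·(≡11), b=13^0·(≡10) mod 13; (11|13)=-1, (10|13)=+1; (−1)^{-2·0·6}·(-1)^0·(+1)^-2 = +1.
v=2: v_2(a)=1, v_2(b)=2; units ≡ 7, 7 (mod 8); ε·ε+αω+βω = 1·1+1·0+2·0 ≡ 1  ⇒  (a,b)_2 = -1.
v=11: a=11^1·(≡3), b=11^-1·(≡9) mod 11; (3|11)=+1, (9|11)=+1; (−1)^{1·-1·5}·(+1)^-1·(+1)^1 = -1.
v=5: a=5^0·(≡3), b=5^1·(≡4) mod 5; (3|5)=-1, (4|5)=+1; (−1)^{0·1·2}·(-1)^1·(+1)^0 = -1.
v=7: a=7^1·(≡3), b=7^2·(≡3) mod 7; (3|7)=-1, (3|7)=-1; (−1)^{1·2·3}·(-1)^2·(-1)^1 = -1.
(462, 55 / ℚ) ramifies at {2, 5, 7, 11}: a division algebra.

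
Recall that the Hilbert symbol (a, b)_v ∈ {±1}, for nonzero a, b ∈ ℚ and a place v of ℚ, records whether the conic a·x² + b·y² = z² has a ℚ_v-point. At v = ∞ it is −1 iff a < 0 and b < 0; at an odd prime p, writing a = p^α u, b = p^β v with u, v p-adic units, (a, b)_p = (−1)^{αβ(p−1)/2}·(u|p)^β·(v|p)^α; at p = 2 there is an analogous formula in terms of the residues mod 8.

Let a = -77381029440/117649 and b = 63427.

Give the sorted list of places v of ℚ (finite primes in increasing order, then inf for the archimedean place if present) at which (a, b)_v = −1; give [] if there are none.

Mod squares: a ≡ -1110265, b ≡ 63427. Check v ∈ {∞, 2, 3, 5, 7, 11, 13, 17, 19, 29, 31, 41}.
v=2: v_2(a)=6, v_2(b)=0; units ≡ 7, 3 (mod 8); ε·ε+αω+βω = 1·1+6·1+0·0 ≡ 1  ⇒  (a,b)_2 = -1.
v=3: a=3^2·(≡2), b=3^0·(≡1) mod 3; (2|3)=-1, (1|3)=+1; (−1)^{2·0·1}·(-1)^0·(+1)^2 = +1.
v=11: a=11^2·(≡9), b=11^0·(≡1) mod 11; (9|11)=+1, (1|11)=+1; (−1)^{2·0·5}·(+1)^0·(+1)^2 = +1.
v=13: a=13^1·(≡11), b=13^1·(≡4) mod 13; (11|13)=-1, (4|13)=+1; (−1)^{1·1·6}·(-1)^1·(+1)^1 = -1.
v=41: a=41^0·(≡38), b=41^1·(≡30) mod 41; (38|41)=-1, (30|41)=-1; (−1)^{0·1·20}·(-1)^1·(-1)^0 = -1.
v=17: a=17^0·(≡11), b=17^1·(≡8) mod 17; (11|17)=-1, (8|17)=+1; (−1)^{0·1·8}·(-1)^1·(+1)^0 = -1.
v=7: a=7^-6·(≡6), b=7^1·(≡3) mod 7; (6|7)=-1, (3|7)=-1; (−1)^{-6·1·3}·(-1)^1·(-1)^-6 = -1.
v=5: a=5^1·(≡3), b=5^0·(≡2) mod 5; (3|5)=-1, (2|5)=-1; (−1)^{1·0·2}·(-1)^0·(-1)^1 = -1.
v=19: a=19^1·(≡17), b=19^0·(≡5) mod 19; (17|19)=+1, (5|19)=+1; (−1)^{1·0·9}·(+1)^0·(+1)^1 = +1.
v=29: a=29^1·(≡4), b=29^0·(≡4) mod 29; (4|29)=+1, (4|29)=+1; (−1)^{1·0·14}·(+1)^0·(+1)^1 = +1.
v=31: a=31^1·(≡11), b=31^0·(≡1) mod 31; (11|31)=-1, (1|31)=+1; (−1)^{1·0·15}·(-1)^0·(+1)^1 = +1.
v=∞: -1110265 < 0 and 63427 > 0  ⇒  (a,b)_∞ = +1.
Ram(-1110265, 63427) = {2, 5, 7, 13, 17, 41}; no ℚ_2-point on the conic.

[2, 5, 7, 13, 17, 41]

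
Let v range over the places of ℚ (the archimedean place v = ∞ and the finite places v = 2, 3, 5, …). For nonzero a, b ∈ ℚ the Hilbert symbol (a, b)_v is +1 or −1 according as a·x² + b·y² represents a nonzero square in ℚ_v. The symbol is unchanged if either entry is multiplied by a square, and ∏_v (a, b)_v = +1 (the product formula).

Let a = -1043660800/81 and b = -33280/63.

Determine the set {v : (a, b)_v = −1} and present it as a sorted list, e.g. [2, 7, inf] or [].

(a, b) ≡ (-13, -910) mod (ℚ^×)²; places V = {2, 3, 5, 7, 13, ∞}.
(a,b)_3: α=-4, u≡2; β=-2, v≡2 (mod 3); (2|3)=-1, (2|3)=-1; sign (−1)^0·-1^-2·-1^-4 = +1.
(a,b)_7: α=2, u≡2; β=-1, v≡6 (mod 7); (2|7)=+1, (6|7)=-1; sign (−1)^0·+1^-1·-1^2 = +1.
(a,b)_5: α=2, u≡3; β=1, v≡3 (mod 5); (3|5)=-1, (3|5)=-1; sign (−1)^0·-1^1·-1^2 = -1.
(a,b)_2: α=16, β=9; u≡3, v≡1 (mod 8); ε(u)ε(v)=1·0, αω(v)=16·0, βω(u)=9·1; sum ≡ 1  ⇒  -1.
(a,b)_13: α=1, u≡10; β=1, v≡6 (mod 13); (10|13)=+1, (6|13)=-1; sign (−1)^0·+1^1·-1^1 = -1.
(a,b)_∞: sgn(-13)=−, sgn(-910)=−, so -1.
Ram(-13, -910) = {2, 5, 13, ∞}; no ℚ_2-point on the conic.

[2, 5, 13, inf]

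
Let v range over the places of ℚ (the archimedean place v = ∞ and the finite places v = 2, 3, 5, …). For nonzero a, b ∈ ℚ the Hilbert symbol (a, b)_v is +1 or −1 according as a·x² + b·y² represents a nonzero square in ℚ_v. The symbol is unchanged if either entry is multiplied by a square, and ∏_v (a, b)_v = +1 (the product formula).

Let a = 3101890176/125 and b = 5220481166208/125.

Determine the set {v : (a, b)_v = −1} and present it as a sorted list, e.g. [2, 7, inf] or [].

[2, 5, 11, 17]

Mod squares: a ≡ 770, b ≡ 1190. Check v ∈ {∞, 2, 3, 5, 7, 11, 17}.
v=3: a=3^2·(≡2), b=3^4·(≡2) mod 3; (2|3)=-1, (2|3)=-1; (−1)^{2·4·1}·(-1)^4·(-1)^2 = +1.
v=∞: 770 > 0 and 1190 > 0  ⇒  (a,b)_∞ = +1.
v=7: a=7^1·(≡6), b=7^1·(≡4) mod 7; (6|7)=-1, (4|7)=+1; (−1)^{1·1·3}·(-1)^1·(+1)^1 = +1.
v=2: v_2(a)=7, v_2(b)=7; units ≡ 1, 3 (mod 8); ε·ε+αω+βω = 0·1+7·1+7·0 ≡ 1  ⇒  (a,b)_2 = -1.
v=5: a=5^-3·(≡1), b=5^-3·(≡3) mod 5; (1|5)=+1, (3|5)=-1; (−1)^{-3·-3·2}·(+1)^-3·(-1)^-3 = -1.
v=11: a=11^3·(≡9), b=11^4·(≡2) mod 11; (9|11)=+1, (2|11)=-1; (−1)^{3·4·5}·(+1)^4·(-1)^3 = -1.
v=17: a=17^2·(≡5), b=17^3·(≡2) mod 17; (5|17)=-1, (2|17)=+1; (−1)^{2·3·8}·(-1)^3·(+1)^2 = -1.
|Ram(770, 1190)| = 4, even; anisotropic at {2, 5, 11, 17}.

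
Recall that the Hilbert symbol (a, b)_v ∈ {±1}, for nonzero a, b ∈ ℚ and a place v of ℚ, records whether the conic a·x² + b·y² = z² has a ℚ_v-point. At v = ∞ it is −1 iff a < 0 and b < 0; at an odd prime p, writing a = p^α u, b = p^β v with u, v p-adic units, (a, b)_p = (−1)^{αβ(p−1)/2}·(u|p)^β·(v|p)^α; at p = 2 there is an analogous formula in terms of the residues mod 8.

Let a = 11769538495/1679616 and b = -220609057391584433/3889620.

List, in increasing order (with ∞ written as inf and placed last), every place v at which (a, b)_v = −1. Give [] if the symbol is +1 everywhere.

[2, 5, 31, 47]

Mod squares: a ≡ 26455, b ≡ -30026504365. Check v ∈ {∞, 2, 3, 5, 7, 11, 13, 19, 23, 29, 31, 37, 41, 47}.
v=3: a=3^-8·(≡1), b=3^-4·(≡2) mod 3; (1|3)=+1, (2|3)=-1; (−1)^{-8·-4·1}·(+1)^-4·(-1)^-8 = +1.
v=41: a=41^0·(≡39), b=41^1·(≡37) mod 41; (39|41)=+1, (37|41)=+1; (−1)^{0·1·20}·(+1)^1·(+1)^0 = +1.
v=31: a=31^0·(≡13), b=31^1·(≡28) mod 31; (13|31)=-1, (28|31)=+1; (−1)^{0·1·15}·(-1)^1·(+1)^0 = -1.
v=47: a=47^0·(≡15), b=47^1·(≡26) mod 47; (15|47)=-1, (26|47)=-1; (−1)^{0·1·23}·(-1)^1·(-1)^0 = -1.
v=2: v_2(a)=-8, v_2(b)=-2; units ≡ 7, 3 (mod 8); ε·ε+αω+βω = 1·1+-8·1+-2·0 ≡ 1  ⇒  (a,b)_2 = -1.
v=23: a=23^2·(≡10), b=23^0·(≡20) mod 23; (10|23)=-1, (20|23)=-1; (−1)^{2·0·11}·(-1)^0·(-1)^2 = +1.
v=13: a=13^1·(≡7), b=13^1·(≡7) mod 13; (7|13)=-1, (7|13)=-1; (−1)^{1·1·6}·(-1)^1·(-1)^1 = +1.
v=7: a=7^0·(≡1), b=7^-4·(≡3) mod 7; (1|7)=+1, (3|7)=-1; (−1)^{0·-4·3}·(+1)^-4·(-1)^0 = +1.
v=37: a=37^1·(≡12), b=37^1·(≡34) mod 37; (12|37)=+1, (34|37)=+1; (−1)^{1·1·18}·(+1)^1·(+1)^1 = +1.
v=5: a=5^1·(≡4), b=5^-1·(≡3) mod 5; (4|5)=+1, (3|5)=-1; (−1)^{1·-1·2}·(+1)^-1·(-1)^1 = -1.
v=29: a=29^2·(≡16), b=29^2·(≡24) mod 29; (16|29)=+1, (24|29)=+1; (−1)^{2·2·14}·(+1)^2·(+1)^2 = +1.
v=11: a=11^1·(≡6), b=11^3·(≡4) mod 11; (6|11)=-1, (4|11)=+1; (−1)^{1·3·5}·(-1)^3·(+1)^1 = +1.
v=19: a=19^0·(≡16), b=19^3·(≡10) mod 19; (16|19)=+1, (10|19)=-1; (−1)^{0·3·9}·(+1)^3·(-1)^0 = +1.
v=∞: 26455 > 0 and -30026504365 < 0  ⇒  (a,b)_∞ = +1.
Ram(26455, -30026504365) = {2, 5, 31, 47}; no ℚ_2-point on the conic.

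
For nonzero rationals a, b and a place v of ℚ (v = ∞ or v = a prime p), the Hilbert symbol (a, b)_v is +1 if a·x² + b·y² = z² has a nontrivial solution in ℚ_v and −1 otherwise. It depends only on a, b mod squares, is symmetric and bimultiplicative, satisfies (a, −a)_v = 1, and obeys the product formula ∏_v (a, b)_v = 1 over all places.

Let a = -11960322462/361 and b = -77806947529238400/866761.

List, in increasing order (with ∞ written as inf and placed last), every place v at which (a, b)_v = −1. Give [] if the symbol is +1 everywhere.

[23, 43, 47, inf]

Mod squares: a ≡ -1822942, b ≡ -36077294. Check v ∈ {∞, 2, 3, 5, 7, 11, 19, 23, 37, 41, 43, 47}.
v=47: a=47^1·(≡8), b=47^1·(≡12) mod 47; (8|47)=+1, (12|47)=+1; (−1)^{1·1·23}·(+1)^1·(+1)^1 = -1.
v=41: a=41^1·(≡33), b=41^1·(≡39) mod 41; (33|41)=+1, (39|41)=+1; (−1)^{1·1·20}·(+1)^1·(+1)^1 = +1.
v=3: a=3^8·(≡2), b=3^6·(≡1) mod 3; (2|3)=-1, (1|3)=+1; (−1)^{8·6·1}·(-1)^6·(+1)^8 = +1.
v=11: a=11^1·(≡1), b=11^1·(≡7) mod 11; (1|11)=+1, (7|11)=-1; (−1)^{1·1·5}·(+1)^1·(-1)^1 = +1.
v=37: a=37^0·(≡10), b=37^1·(≡25) mod 37; (10|37)=+1, (25|37)=+1; (−1)^{0·1·18}·(+1)^1·(+1)^0 = +1.
v=5: a=5^0·(≡3), b=5^2·(≡4) mod 5; (3|5)=-1, (4|5)=+1; (−1)^{0·2·2}·(-1)^2·(+1)^0 = +1.
v=7: a=7^0·(≡6), b=7^-4·(≡6) mod 7; (6|7)=-1, (6|7)=-1; (−1)^{0·-4·3}·(-1)^-4·(-1)^0 = +1.
v=23: a=23^0·(≡20), b=23^1·(≡10) mod 23; (20|23)=-1, (10|23)=-1; (−1)^{0·1·11}·(-1)^1·(-1)^0 = -1.
v=19: a=19^-2·(≡2), b=19^-2·(≡5) mod 19; (2|19)=-1, (5|19)=+1; (−1)^{-2·-2·9}·(-1)^-2·(+1)^-2 = +1.
v=43: a=43^1·(≡16), b=43^2·(≡39) mod 43; (16|43)=+1, (39|43)=-1; (−1)^{1·2·21}·(+1)^2·(-1)^1 = -1.
v=∞: -1822942 < 0 and -36077294 < 0  ⇒  (a,b)_∞ = -1.
v=2: v_2(a)=1, v_2(b)=7; units ≡ 1, 1 (mod 8); ε·ε+αω+βω = 0·0+1·0+7·0 ≡ 0  ⇒  (a,b)_2 = +1.
|Ram(-1822942, -36077294)| = 4, even; anisotropic at {23, 43, 47, ∞}.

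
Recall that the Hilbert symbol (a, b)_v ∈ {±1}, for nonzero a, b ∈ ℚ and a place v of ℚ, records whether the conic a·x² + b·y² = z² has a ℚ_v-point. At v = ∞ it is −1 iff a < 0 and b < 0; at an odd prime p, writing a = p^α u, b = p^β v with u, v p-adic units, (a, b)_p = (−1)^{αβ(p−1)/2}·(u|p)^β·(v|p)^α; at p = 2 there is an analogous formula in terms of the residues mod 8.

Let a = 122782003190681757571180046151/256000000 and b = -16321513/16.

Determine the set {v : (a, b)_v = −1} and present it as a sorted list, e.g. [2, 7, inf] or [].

(a, b) ≡ (4199, -96577) mod (ℚ^×)²; places V = {2, 3, 5, 7, 13, 17, 19, 23, ∞}.
(a,b)_7: α=2, u≡3; β=0, v≡1 (mod 7); (3|7)=-1, (1|7)=+1; sign (−1)^0·-1^0·+1^2 = +1.
(a,b)_∞: sgn(4199)=+, sgn(-96577)=−, so +1.
(a,b)_13: α=11, u≡7; β=3, v≡11 (mod 13); (7|13)=-1, (11|13)=-1; sign (−1)^0·-1^3·-1^11 = +1.
(a,b)_19: α=3, u≡3; β=1, v≡6 (mod 19); (3|19)=-1, (6|19)=+1; sign (−1)^1·-1^1·+1^3 = +1.
(a,b)_23: α=6, u≡9; β=1, v≡5 (mod 23); (9|23)=+1, (5|23)=-1; sign (−1)^0·+1^1·-1^6 = +1.
(a,b)_5: α=-6, u≡4; β=0, v≡2 (mod 5); (4|5)=+1, (2|5)=-1; sign (−1)^0·+1^0·-1^-6 = +1.
(a,b)_17: α=1, u≡16; β=1, v≡14 (mod 17); (16|17)=+1, (14|17)=-1; sign (−1)^0·+1^1·-1^1 = -1.
(a,b)_3: α=4, u≡2; β=0, v≡2 (mod 3); (2|3)=-1, (2|3)=-1; sign (−1)^0·-1^0·-1^4 = +1.
(a,b)_2: α=-14, β=-4; u≡7, v≡7 (mod 8); ε(u)ε(v)=1·1, αω(v)=-14·0, βω(u)=-4·0; sum ≡ 1  ⇒  -1.
|Ram(4199, -96577)| = 2, even; anisotropic at {2, 17}.

[2, 17]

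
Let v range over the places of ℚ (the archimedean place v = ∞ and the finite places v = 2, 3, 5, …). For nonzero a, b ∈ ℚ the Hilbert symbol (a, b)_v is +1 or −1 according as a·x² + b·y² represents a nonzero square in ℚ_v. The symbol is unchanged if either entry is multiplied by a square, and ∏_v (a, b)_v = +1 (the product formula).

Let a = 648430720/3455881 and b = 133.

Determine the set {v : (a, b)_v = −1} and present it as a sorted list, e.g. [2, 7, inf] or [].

(a, b) ≡ (206770, 133) mod (ℚ^×)²; places V = {2, 5, 7, 11, 13, 19, 23, 29, 31, ∞}.
(a,b)_19: α=0, u≡14; β=1, v≡7 (mod 19); (14|19)=-1, (7|19)=+1; sign (−1)^0·-1^1·+1^0 = -1.
(a,b)_23: α=1, u≡10; β=0, v≡18 (mod 23); (10|23)=-1, (18|23)=+1; sign (−1)^0·-1^0·+1^1 = +1.
(a,b)_5: α=1, u≡4; β=0, v≡3 (mod 5); (4|5)=+1, (3|5)=-1; sign (−1)^0·+1^0·-1^1 = -1.
(a,b)_7: α=2, u≡2; β=1, v≡5 (mod 7); (2|7)=+1, (5|7)=-1; sign (−1)^0·+1^1·-1^2 = +1.
(a,b)_29: α=1, u≡24; β=0, v≡17 (mod 29); (24|29)=+1, (17|29)=-1; sign (−1)^0·+1^0·-1^1 = -1.
(a,b)_11: α=-2, u≡5; β=0, v≡1 (mod 11); (5|11)=+1, (1|11)=+1; sign (−1)^0·+1^0·+1^-2 = +1.
(a,b)_31: α=1, u≡25; β=0, v≡9 (mod 31); (25|31)=+1, (9|31)=+1; sign (−1)^0·+1^0·+1^1 = +1.
(a,b)_2: α=7, β=0; u≡1, v≡5 (mod 8); ε(u)ε(v)=0·0, αω(v)=7·1, βω(u)=0·0; sum ≡ 1  ⇒  -1.
(a,b)_∞: sgn(206770)=+, sgn(133)=+, so +1.
(a,b)_13: α=-4, u≡7; β=0, v≡3 (mod 13); (7|13)=-1, (3|13)=+1; sign (−1)^0·-1^0·+1^-4 = +1.
|Ram(206770, 133)| = 4, even; anisotropic at {2, 5, 19, 29}.

[2, 5, 19, 29]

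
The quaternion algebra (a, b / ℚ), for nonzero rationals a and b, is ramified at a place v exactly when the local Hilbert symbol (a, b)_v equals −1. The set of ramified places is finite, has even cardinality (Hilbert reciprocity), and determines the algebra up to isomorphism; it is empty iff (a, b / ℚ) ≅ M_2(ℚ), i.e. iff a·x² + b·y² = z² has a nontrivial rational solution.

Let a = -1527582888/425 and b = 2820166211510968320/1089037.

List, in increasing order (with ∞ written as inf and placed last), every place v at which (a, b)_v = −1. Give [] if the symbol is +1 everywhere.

[2, 11, 13, 29]

(a, b) ≡ (-474266, 162690) mod (ℚ^×)²; places V = {2, 3, 5, 7, 11, 13, 17, 29, 37, 47, ∞}.
(a,b)_3: α=4, u≡1; β=3, v≡2 (mod 3); (1|3)=+1, (2|3)=-1; sign (−1)^0·+1^3·-1^4 = +1.
(a,b)_17: α=-1, u≡15; β=-1, v≡15 (mod 17); (15|17)=+1, (15|17)=+1; sign (−1)^0·+1^-1·+1^-1 = +1.
(a,b)_2: α=3, β=13; u≡3, v≡1 (mod 8); ε(u)ε(v)=1·0, αω(v)=3·0, βω(u)=13·1; sum ≡ 1  ⇒  -1.
(a,b)_7: α=0, u≡3; β=2, v≡6 (mod 7); (3|7)=-1, (6|7)=-1; sign (−1)^0·-1^2·-1^0 = +1.
(a,b)_47: α=0, u≡10; β=-2, v≡44 (mod 47); (10|47)=-1, (44|47)=-1; sign (−1)^0·-1^-2·-1^0 = +1.
(a,b)_13: α=3, u≡3; β=4, v≡11 (mod 13); (3|13)=+1, (11|13)=-1; sign (−1)^0·+1^4·-1^3 = -1.
(a,b)_29: α=1, u≡2; β=-1, v≡25 (mod 29); (2|29)=-1, (25|29)=+1; sign (−1)^0·-1^-1·+1^1 = -1.
(a,b)_∞: sgn(-474266)=−, sgn(162690)=+, so +1.
(a,b)_37: α=1, u≡36; β=2, v≡33 (mod 37); (36|37)=+1, (33|37)=+1; sign (−1)^0·+1^2·+1^1 = +1.
(a,b)_5: α=-2, u≡1; β=1, v≡2 (mod 5); (1|5)=+1, (2|5)=-1; sign (−1)^0·+1^1·-1^-2 = +1.
(a,b)_11: α=0, u≡10; β=3, v≡2 (mod 11); (10|11)=-1, (2|11)=-1; sign (−1)^0·-1^3·-1^0 = -1.
|Ram(-474266, 162690)| = 4, even; anisotropic at {2, 11, 13, 29}.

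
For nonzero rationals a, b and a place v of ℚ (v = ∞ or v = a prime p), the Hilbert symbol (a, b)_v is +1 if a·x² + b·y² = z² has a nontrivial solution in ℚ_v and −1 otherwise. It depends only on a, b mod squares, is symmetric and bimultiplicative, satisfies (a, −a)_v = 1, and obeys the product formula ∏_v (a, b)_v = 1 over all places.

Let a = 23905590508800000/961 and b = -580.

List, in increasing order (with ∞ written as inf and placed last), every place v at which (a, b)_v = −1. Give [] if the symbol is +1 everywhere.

[13, 29]

Mod squares: a ≡ 4934930, b ≡ -145. Check v ∈ {∞, 2, 3, 5, 7, 11, 13, 17, 29, 31}.
v=∞: 4934930 > 0 and -145 < 0  ⇒  (a,b)_∞ = +1.
v=2: v_2(a)=11, v_2(b)=2; units ≡ 1, 7 (mod 8); ε·ε+αω+βω = 0·1+11·0+2·0 ≡ 0  ⇒  (a,b)_2 = +1.
v=29: a=29^3·(≡19), b=29^1·(≡9) mod 29; (19|29)=-1, (9|29)=+1; (−1)^{3·1·14}·(-1)^1·(+1)^3 = -1.
v=31: a=31^-2·(≡8), b=31^0·(≡9) mod 31; (8|31)=+1, (9|31)=+1; (−1)^{-2·0·15}·(+1)^0·(+1)^-2 = +1.
v=5: a=5^5·(≡1), b=5^1·(≡4) mod 5; (1|5)=+1, (4|5)=+1; (−1)^{5·1·2}·(+1)^1·(+1)^5 = +1.
v=13: a=13^1·(≡12), b=13^0·(≡5) mod 13; (12|13)=+1, (5|13)=-1; (−1)^{1·0·6}·(+1)^0·(-1)^1 = -1.
v=7: a=7^1·(≡3), b=7^0·(≡1) mod 7; (3|7)=-1, (1|7)=+1; (−1)^{1·0·3}·(-1)^0·(+1)^1 = +1.
v=17: a=17^1·(≡1), b=17^0·(≡15) mod 17; (1|17)=+1, (15|17)=+1; (−1)^{1·0·8}·(+1)^0·(+1)^1 = +1.
v=3: a=3^2·(≡2), b=3^0·(≡2) mod 3; (2|3)=-1, (2|3)=-1; (−1)^{2·0·1}·(-1)^0·(-1)^2 = +1.
v=11: a=11^1·(≡8), b=11^0·(≡3) mod 11; (8|11)=-1, (3|11)=+1; (−1)^{1·0·5}·(-1)^0·(+1)^1 = +1.
(4934930, -145 / ℚ) ramifies at {13, 29}: a division algebra.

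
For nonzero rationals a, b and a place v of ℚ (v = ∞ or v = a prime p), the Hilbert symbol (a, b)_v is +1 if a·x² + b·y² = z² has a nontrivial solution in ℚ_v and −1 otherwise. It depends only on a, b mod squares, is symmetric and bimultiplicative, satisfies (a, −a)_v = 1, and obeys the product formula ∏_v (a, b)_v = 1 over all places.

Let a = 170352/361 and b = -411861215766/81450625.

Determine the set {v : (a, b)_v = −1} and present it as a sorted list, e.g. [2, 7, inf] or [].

Mod squares: a ≡ 7, b ≡ -6006. Check v ∈ {∞, 2, 3, 5, 7, 11, 13, 19}.
v=5: a=5^0·(≡2), b=5^-4·(≡4) mod 5; (2|5)=-1, (4|5)=+1; (−1)^{0·-4·2}·(-1)^-4·(+1)^0 = +1.
v=13: a=13^2·(≡2), b=13^5·(≡6) mod 13; (2|13)=-1, (6|13)=-1; (−1)^{2·5·6}·(-1)^5·(-1)^2 = -1.
v=11: a=11^0·(≡8), b=11^1·(≡9) mod 11; (8|11)=-1, (9|11)=+1; (−1)^{0·1·5}·(-1)^1·(+1)^0 = -1.
v=3: a=3^2·(≡1), b=3^1·(≡2) mod 3; (1|3)=+1, (2|3)=-1; (−1)^{2·1·1}·(+1)^1·(-1)^2 = +1.
v=∞: 7 > 0 and -6006 < 0  ⇒  (a,b)_∞ = +1.
v=19: a=19^-2·(≡17), b=19^-4·(≡9) mod 19; (17|19)=+1, (9|19)=+1; (−1)^{-2·-4·9}·(+1)^-4·(+1)^-2 = +1.
v=7: a=7^1·(≡1), b=7^5·(≡6) mod 7; (1|7)=+1, (6|7)=-1; (−1)^{1·5·3}·(+1)^5·(-1)^1 = +1.
v=2: v_2(a)=4, v_2(b)=1; units ≡ 7, 5 (mod 8); ε·ε+αω+βω = 1·0+4·1+1·0 ≡ 0  ⇒  (a,b)_2 = +1.
(7, -6006 / ℚ) ramifies at {11, 13}: a division algebra.

[11, 13]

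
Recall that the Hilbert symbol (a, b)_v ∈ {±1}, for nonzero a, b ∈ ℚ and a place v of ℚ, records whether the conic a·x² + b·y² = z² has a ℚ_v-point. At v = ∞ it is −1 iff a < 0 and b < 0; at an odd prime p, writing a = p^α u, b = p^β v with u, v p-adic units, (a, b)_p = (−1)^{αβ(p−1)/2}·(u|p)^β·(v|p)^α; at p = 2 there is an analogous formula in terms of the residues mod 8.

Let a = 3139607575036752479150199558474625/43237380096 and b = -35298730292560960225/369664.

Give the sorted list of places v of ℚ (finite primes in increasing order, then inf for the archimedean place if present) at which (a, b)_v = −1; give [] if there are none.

[7, 17]

(a, b) ≡ (396865, -6409) mod (ℚ^×)²; places V = {2, 3, 5, 7, 11, 13, 17, 19, 23, 29, ∞}.
(a,b)_∞: sgn(396865)=+, sgn(-6409)=−, so +1.
(a,b)_23: α=3, u≡7; β=2, v≡18 (mod 23); (7|23)=-1, (18|23)=+1; sign (−1)^0·-1^2·+1^3 = +1.
(a,b)_7: α=3, u≡4; β=2, v≡6 (mod 7); (4|7)=+1, (6|7)=-1; sign (−1)^0·+1^2·-1^3 = -1.
(a,b)_13: α=2, u≡1; β=1, v≡10 (mod 13); (1|13)=+1, (10|13)=+1; sign (−1)^0·+1^1·+1^2 = +1.
(a,b)_2: α=-12, β=-10; u≡1, v≡7 (mod 8); ε(u)ε(v)=0·1, αω(v)=-12·0, βω(u)=-10·0; sum ≡ 0  ⇒  +1.
(a,b)_3: α=-4, u≡1; β=0, v≡2 (mod 3); (1|3)=+1, (2|3)=-1; sign (−1)^0·+1^0·-1^-4 = +1.
(a,b)_29: α=5, u≡15; β=3, v≡27 (mod 29); (15|29)=-1, (27|29)=-1; sign (−1)^0·-1^3·-1^5 = +1.
(a,b)_19: α=-4, u≡14; β=-2, v≡12 (mod 19); (14|19)=-1, (12|19)=-1; sign (−1)^0·-1^-2·-1^-4 = +1.
(a,b)_17: α=9, u≡2; β=5, v≡11 (mod 17); (2|17)=+1, (11|17)=-1; sign (−1)^0·+1^5·-1^9 = -1.
(a,b)_5: α=3, u≡2; β=2, v≡4 (mod 5); (2|5)=-1, (4|5)=+1; sign (−1)^0·-1^2·+1^3 = +1.
(a,b)_11: α=4, u≡10; β=2, v≡3 (mod 11); (10|11)=-1, (3|11)=+1; sign (−1)^0·-1^2·+1^4 = +1.
|Ram(396865, -6409)| = 2, even; anisotropic at {7, 17}.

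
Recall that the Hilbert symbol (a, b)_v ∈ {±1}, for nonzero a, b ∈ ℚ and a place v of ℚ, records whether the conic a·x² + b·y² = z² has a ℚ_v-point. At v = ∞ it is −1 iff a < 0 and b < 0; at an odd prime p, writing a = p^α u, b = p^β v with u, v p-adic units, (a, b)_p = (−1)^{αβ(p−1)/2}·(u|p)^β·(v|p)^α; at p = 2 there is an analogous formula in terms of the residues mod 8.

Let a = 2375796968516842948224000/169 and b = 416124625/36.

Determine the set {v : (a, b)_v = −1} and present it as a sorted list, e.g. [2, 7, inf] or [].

Mod squares: a ≡ 103385, b ≡ 31465. Check v ∈ {∞, 2, 3, 5, 7, 13, 23, 29, 31}.
v=13: a=13^-2·(≡9), b=13^0·(≡2) mod 13; (9|13)=+1, (2|13)=-1; (−1)^{-2·0·6}·(+1)^0·(-1)^-2 = +1.
v=∞: 103385 > 0 and 31465 > 0  ⇒  (a,b)_∞ = +1.
v=31: a=31^3·(≡5), b=31^1·(≡13) mod 31; (5|31)=+1, (13|31)=-1; (−1)^{3·1·15}·(+1)^1·(-1)^3 = +1.
v=23: a=23^5·(≡19), b=23^2·(≡9) mod 23; (19|23)=-1, (9|23)=+1; (−1)^{5·2·11}·(-1)^2·(+1)^5 = +1.
v=2: v_2(a)=10, v_2(b)=-2; units ≡ 1, 1 (mod 8); ε·ε+αω+βω = 0·0+10·0+-2·0 ≡ 0  ⇒  (a,b)_2 = +1.
v=7: a=7^2·(≡4), b=7^1·(≡2) mod 7; (4|7)=+1, (2|7)=+1; (−1)^{2·1·3}·(+1)^1·(+1)^2 = +1.
v=3: a=3^4·(≡2), b=3^-2·(≡1) mod 3; (2|3)=-1, (1|3)=+1; (−1)^{4·-2·1}·(-1)^-2·(+1)^4 = +1.
v=29: a=29^3·(≡26), b=29^1·(≡10) mod 29; (26|29)=-1, (10|29)=-1; (−1)^{3·1·14}·(-1)^1·(-1)^3 = +1.
v=5: a=5^3·(≡3), b=5^3·(≡2) mod 5; (3|5)=-1, (2|5)=-1; (−1)^{3·3·2}·(-1)^3·(-1)^3 = +1.
Ram(a, b) = ∅: the form 103385·x² + 31465·y² − z² is isotropic over every ℚ_v, so by Hasse–Minkowski it is isotropic over ℚ.

[]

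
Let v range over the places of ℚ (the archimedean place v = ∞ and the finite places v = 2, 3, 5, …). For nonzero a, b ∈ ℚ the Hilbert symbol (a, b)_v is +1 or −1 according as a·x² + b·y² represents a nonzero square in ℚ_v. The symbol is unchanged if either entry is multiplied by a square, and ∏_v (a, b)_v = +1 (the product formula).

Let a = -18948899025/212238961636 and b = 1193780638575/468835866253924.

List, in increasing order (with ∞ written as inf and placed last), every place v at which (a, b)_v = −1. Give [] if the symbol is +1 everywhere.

[2, 7]

Mod squares: a ≡ -1, b ≡ 7. Check v ∈ {∞, 2, 3, 5, 7, 13, 19, 23, 29, 47}.
v=7: a=7^2·(≡5), b=7^3·(≡1) mod 7; (5|7)=-1, (1|7)=+1; (−1)^{2·3·3}·(-1)^3·(+1)^2 = -1.
v=29: a=29^-2·(≡24), b=29^-2·(≡5) mod 29; (24|29)=+1, (5|29)=+1; (−1)^{-2·-2·14}·(+1)^-2·(+1)^-2 = +1.
v=5: a=5^2·(≡4), b=5^2·(≡2) mod 5; (4|5)=+1, (2|5)=-1; (−1)^{2·2·2}·(+1)^2·(-1)^2 = +1.
v=47: a=47^-2·(≡33), b=47^-4·(≡36) mod 47; (33|47)=-1, (36|47)=+1; (−1)^{-2·-4·23}·(-1)^-4·(+1)^-2 = +1.
v=∞: -1 < 0 and 7 > 0  ⇒  (a,b)_∞ = +1.
v=3: a=3^4·(≡2), b=3^6·(≡1) mod 3; (2|3)=-1, (1|3)=+1; (−1)^{4·6·1}·(-1)^6·(+1)^4 = +1.
v=2: v_2(a)=-2, v_2(b)=-2; units ≡ 7, 7 (mod 8); ε·ε+αω+βω = 1·1+-2·0+-2·0 ≡ 1  ⇒  (a,b)_2 = -1.
v=23: a=23^2·(≡20), b=23^2·(≡5) mod 23; (20|23)=-1, (5|23)=-1; (−1)^{2·2·11}·(-1)^2·(-1)^2 = +1.
v=13: a=13^-4·(≡3), b=13^-4·(≡7) mod 13; (3|13)=+1, (7|13)=-1; (−1)^{-4·-4·6}·(+1)^-4·(-1)^-4 = +1.
v=19: a=19^2·(≡2), b=19^2·(≡9) mod 19; (2|19)=-1, (9|19)=+1; (−1)^{2·2·9}·(-1)^2·(+1)^2 = +1.
Ram(-1, 7) = {2, 7}; no ℚ_2-point on the conic.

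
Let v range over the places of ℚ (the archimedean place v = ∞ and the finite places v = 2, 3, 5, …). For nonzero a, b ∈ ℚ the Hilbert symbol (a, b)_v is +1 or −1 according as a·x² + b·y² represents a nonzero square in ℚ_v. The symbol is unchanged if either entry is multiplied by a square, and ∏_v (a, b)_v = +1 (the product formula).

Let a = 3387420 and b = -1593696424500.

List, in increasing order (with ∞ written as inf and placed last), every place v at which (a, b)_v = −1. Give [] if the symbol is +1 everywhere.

Mod squares: a ≡ 10455, b ≡ -5. Check v ∈ {∞, 2, 3, 5, 17, 41}.
v=3: a=3^5·(≡2), b=3^8·(≡1) mod 3; (2|3)=-1, (1|3)=+1; (−1)^{5·8·1}·(-1)^8·(+1)^5 = +1.
v=17: a=17^1·(≡3), b=17^2·(≡3) mod 17; (3|17)=-1, (3|17)=-1; (−1)^{1·2·8}·(-1)^2·(-1)^1 = -1.
v=2: v_2(a)=2, v_2(b)=2; units ≡ 7, 3 (mod 8); ε·ε+αω+βω = 1·1+2·1+2·0 ≡ 1  ⇒  (a,b)_2 = -1.
v=41: a=41^1·(≡5), b=41^2·(≡25) mod 41; (5|41)=+1, (25|41)=+1; (−1)^{1·2·20}·(+1)^2·(+1)^1 = +1.
v=∞: 10455 > 0 and -5 < 0  ⇒  (a,b)_∞ = +1.
v=5: a=5^1·(≡4), b=5^3·(≡4) mod 5; (4|5)=+1, (4|5)=+1; (−1)^{1·3·2}·(+1)^3·(+1)^1 = +1.
(10455, -5 / ℚ) ramifies at {2, 17}: a division algebra.

[2, 17]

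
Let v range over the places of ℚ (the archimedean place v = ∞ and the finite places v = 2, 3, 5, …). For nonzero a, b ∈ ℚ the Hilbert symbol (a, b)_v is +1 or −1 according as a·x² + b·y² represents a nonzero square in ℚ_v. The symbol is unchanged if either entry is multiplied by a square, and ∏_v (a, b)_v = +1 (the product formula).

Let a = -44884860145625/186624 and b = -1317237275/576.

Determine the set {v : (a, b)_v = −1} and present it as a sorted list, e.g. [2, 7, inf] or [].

[29, inf]

(a, b) ≡ (-38657, -62651) mod (ℚ^×)²; places V = {2, 3, 5, 29, 31, 43, 47, ∞}.
(a,b)_2: α=-8, β=-6; u≡7, v≡5 (mod 8); ε(u)ε(v)=1·0, αω(v)=-8·1, βω(u)=-6·0; sum ≡ 0  ⇒  +1.
(a,b)_31: α=1, u≡30; β=1, v≡8 (mod 31); (30|31)=-1, (8|31)=+1; sign (−1)^1·-1^1·+1^1 = +1.
(a,b)_43: α=1, u≡17; β=1, v≡7 (mod 43); (17|43)=+1, (7|43)=-1; sign (−1)^1·+1^1·-1^1 = +1.
(a,b)_3: α=-6, u≡1; β=-2, v≡1 (mod 3); (1|3)=+1, (1|3)=+1; sign (−1)^0·+1^-2·+1^-6 = +1.
(a,b)_29: α=3, u≡25; β=2, v≡18 (mod 29); (25|29)=+1, (18|29)=-1; sign (−1)^0·+1^2·-1^3 = -1.
(a,b)_∞: sgn(-38657)=−, sgn(-62651)=−, so -1.
(a,b)_47: α=2, u≡28; β=1, v≡40 (mod 47); (28|47)=+1, (40|47)=-1; sign (−1)^0·+1^1·-1^2 = +1.
(a,b)_5: α=4, u≡3; β=2, v≡4 (mod 5); (3|5)=-1, (4|5)=+1; sign (−1)^0·-1^2·+1^4 = +1.
|Ram(-38657, -62651)| = 2, even; anisotropic at {29, ∞}.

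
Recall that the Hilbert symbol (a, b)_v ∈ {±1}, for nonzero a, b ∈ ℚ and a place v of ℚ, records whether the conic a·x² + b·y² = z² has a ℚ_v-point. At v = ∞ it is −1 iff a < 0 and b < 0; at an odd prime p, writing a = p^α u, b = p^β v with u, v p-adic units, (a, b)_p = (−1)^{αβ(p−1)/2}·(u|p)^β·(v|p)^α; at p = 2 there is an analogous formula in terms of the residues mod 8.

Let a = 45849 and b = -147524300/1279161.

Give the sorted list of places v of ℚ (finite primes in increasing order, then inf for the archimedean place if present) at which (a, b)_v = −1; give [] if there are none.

[7, 23]

(a, b) ≡ (45849, -30107) mod (ℚ^×)²; places V = {2, 3, 5, 7, 11, 13, 17, 23, 29, 31, ∞}.
(a,b)_17: α=1, u≡11; β=1, v≡3 (mod 17); (11|17)=-1, (3|17)=-1; sign (−1)^0·-1^1·-1^1 = +1.
(a,b)_7: α=0, u≡6; β=3, v≡4 (mod 7); (6|7)=-1, (4|7)=+1; sign (−1)^0·-1^3·+1^0 = -1.
(a,b)_23: α=0, u≡10; β=1, v≡3 (mod 23); (10|23)=-1, (3|23)=+1; sign (−1)^0·-1^1·+1^0 = -1.
(a,b)_5: α=0, u≡4; β=2, v≡3 (mod 5); (4|5)=+1, (3|5)=-1; sign (−1)^0·+1^2·-1^0 = +1.
(a,b)_3: α=1, u≡1; β=-2, v≡1 (mod 3); (1|3)=+1, (1|3)=+1; sign (−1)^0·+1^-2·+1^1 = +1.
(a,b)_29: α=1, u≡15; β=-2, v≡16 (mod 29); (15|29)=-1, (16|29)=+1; sign (−1)^0·-1^-2·+1^1 = +1.
(a,b)_2: α=0, β=2; u≡1, v≡5 (mod 8); ε(u)ε(v)=0·0, αω(v)=0·1, βω(u)=2·0; sum ≡ 0  ⇒  +1.
(a,b)_∞: sgn(45849)=+, sgn(-30107)=−, so +1.
(a,b)_11: α=0, u≡1; β=1, v≡8 (mod 11); (1|11)=+1, (8|11)=-1; sign (−1)^0·+1^1·-1^0 = +1.
(a,b)_31: α=1, u≡22; β=0, v≡14 (mod 31); (22|31)=-1, (14|31)=+1; sign (−1)^0·-1^0·+1^1 = +1.
(a,b)_13: α=0, u≡11; β=-2, v≡4 (mod 13); (11|13)=-1, (4|13)=+1; sign (−1)^0·-1^-2·+1^0 = +1.
Ram(45849, -30107) = {7, 23}; no ℚ_7-point on the conic.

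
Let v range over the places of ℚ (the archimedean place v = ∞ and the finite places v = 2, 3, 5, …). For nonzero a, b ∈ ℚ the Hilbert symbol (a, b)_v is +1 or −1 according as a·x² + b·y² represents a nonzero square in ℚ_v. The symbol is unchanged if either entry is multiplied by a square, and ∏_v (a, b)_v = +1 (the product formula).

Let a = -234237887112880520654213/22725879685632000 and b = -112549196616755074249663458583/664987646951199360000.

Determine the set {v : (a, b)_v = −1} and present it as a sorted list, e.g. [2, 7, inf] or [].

Mod squares: a ≡ -1050985, b ≡ -2312167. Check v ∈ {∞, 2, 3, 5, 11, 13, 17, 19, 23, 37}.
v=17: a=17^-4·(≡3), b=17^-6·(≡5) mod 17; (3|17)=-1, (5|17)=-1; (−1)^{-4·-6·8}·(-1)^-6·(-1)^-4 = +1.
v=5: a=5^-3·(≡2), b=5^-4·(≡2) mod 5; (2|5)=-1, (2|5)=-1; (−1)^{-3·-4·2}·(-1)^-4·(-1)^-3 = -1.
v=37: a=37^1·(≡34), b=37^1·(≡24) mod 37; (34|37)=+1, (24|37)=-1; (−1)^{1·1·18}·(+1)^1·(-1)^1 = -1.
v=∞: -1050985 < 0 and -2312167 < 0  ⇒  (a,b)_∞ = -1.
v=23: a=23^1·(≡18), b=23^1·(≡3) mod 23; (18|23)=+1, (3|23)=+1; (−1)^{1·1·11}·(+1)^1·(+1)^1 = -1.
v=19: a=19^5·(≡12), b=19^7·(≡2) mod 19; (12|19)=-1, (2|19)=-1; (−1)^{5·7·9}·(-1)^7·(-1)^5 = -1.
v=13: a=13^7·(≡11), b=13^7·(≡7) mod 13; (11|13)=-1, (7|13)=-1; (−1)^{7·7·6}·(-1)^7·(-1)^7 = +1.
v=3: a=3^-12·(≡2), b=3^-16·(≡2) mod 3; (2|3)=-1, (2|3)=-1; (−1)^{-12·-16·1}·(-1)^-16·(-1)^-12 = +1.
v=2: v_2(a)=-12, v_2(b)=-10; units ≡ 7, 1 (mod 8); ε·ε+αω+βω = 1·0+-12·0+-10·0 ≡ 0  ⇒  (a,b)_2 = +1.
v=11: a=11^6·(≡8), b=11^9·(≡7) mod 11; (8|11)=-1, (7|11)=-1; (−1)^{6·9·5}·(-1)^9·(-1)^6 = -1.
|Ram(-1050985, -2312167)| = 6, even; anisotropic at {5, 11, 19, 23, 37, ∞}.

[5, 11, 19, 23, 37, inf]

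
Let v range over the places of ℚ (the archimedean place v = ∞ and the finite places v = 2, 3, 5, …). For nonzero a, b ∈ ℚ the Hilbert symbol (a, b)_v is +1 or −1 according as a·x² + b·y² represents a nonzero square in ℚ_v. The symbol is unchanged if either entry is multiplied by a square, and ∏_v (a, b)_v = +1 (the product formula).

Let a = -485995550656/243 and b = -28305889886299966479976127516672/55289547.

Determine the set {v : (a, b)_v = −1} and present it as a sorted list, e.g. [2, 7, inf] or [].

[17, 29, 41, inf]

Mod squares: a ≡ -957, b ≡ -60639. Check v ∈ {∞, 2, 3, 7, 11, 17, 29, 41, 53}.
v=29: a=29^1·(≡25), b=29^3·(≡11) mod 29; (25|29)=+1, (11|29)=-1; (−1)^{1·3·14}·(+1)^3·(-1)^1 = -1.
v=∞: -957 < 0 and -60639 < 0  ⇒  (a,b)_∞ = -1.
v=53: a=53^0·(≡31), b=53^-2·(≡25) mod 53; (31|53)=-1, (25|53)=+1; (−1)^{0·-2·26}·(-1)^-2·(+1)^0 = +1.
v=17: a=17^2·(≡11), b=17^5·(≡11) mod 17; (11|17)=-1, (11|17)=-1; (−1)^{2·5·8}·(-1)^5·(-1)^2 = -1.
v=7: a=7^2·(≡4), b=7^6·(≡4) mod 7; (4|7)=+1, (4|7)=+1; (−1)^{2·6·3}·(+1)^6·(+1)^2 = +1.
v=2: v_2(a)=6, v_2(b)=12; units ≡ 3, 1 (mod 8); ε·ε+αω+βω = 1·0+6·0+12·1 ≡ 0  ⇒  (a,b)_2 = +1.
v=11: a=11^1·(≡9), b=11^4·(≡9) mod 11; (9|11)=+1, (9|11)=+1; (−1)^{1·4·5}·(+1)^4·(+1)^1 = +1.
v=41: a=41^2·(≡3), b=41^5·(≡3) mod 41; (3|41)=-1, (3|41)=-1; (−1)^{2·5·20}·(-1)^5·(-1)^2 = -1.
v=3: a=3^-5·(≡2), b=3^-9·(≡1) mod 3; (2|3)=-1, (1|3)=+1; (−1)^{-5·-9·1}·(-1)^-9·(+1)^-5 = +1.
|Ram(-957, -60639)| = 4, even; anisotropic at {17, 29, 41, ∞}.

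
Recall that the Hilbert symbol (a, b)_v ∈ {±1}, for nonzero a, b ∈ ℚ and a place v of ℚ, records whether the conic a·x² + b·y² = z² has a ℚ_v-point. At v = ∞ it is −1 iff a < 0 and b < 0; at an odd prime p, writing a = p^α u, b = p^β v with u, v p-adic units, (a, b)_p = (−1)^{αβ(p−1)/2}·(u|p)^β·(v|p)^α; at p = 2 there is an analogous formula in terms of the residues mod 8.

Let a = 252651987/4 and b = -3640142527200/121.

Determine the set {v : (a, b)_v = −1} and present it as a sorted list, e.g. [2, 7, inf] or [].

Mod squares: a ≡ 3, b ≡ -2622. Check v ∈ {∞, 2, 3, 5, 7, 11, 19, 23}.
v=5: a=5^0·(≡3), b=5^2·(≡2) mod 5; (3|5)=-1, (2|5)=-1; (−1)^{0·2·2}·(-1)^2·(-1)^0 = +1.
v=3: a=3^3·(≡1), b=3^9·(≡2) mod 3; (1|3)=+1, (2|3)=-1; (−1)^{3·9·1}·(+1)^9·(-1)^3 = +1.
v=2: v_2(a)=-2, v_2(b)=5; units ≡ 3, 1 (mod 8); ε·ε+αω+βω = 1·0+-2·0+5·1 ≡ 1  ⇒  (a,b)_2 = -1.
v=19: a=19^2·(≡10), b=19^1·(≡2) mod 19; (10|19)=-1, (2|19)=-1; (−1)^{2·1·9}·(-1)^1·(-1)^2 = -1.
v=7: a=7^2·(≡3), b=7^0·(≡5) mod 7; (3|7)=-1, (5|7)=-1; (−1)^{2·0·3}·(-1)^0·(-1)^2 = +1.
v=23: a=23^2·(≡2), b=23^3·(≡9) mod 23; (2|23)=+1, (9|23)=+1; (−1)^{2·3·11}·(+1)^3·(+1)^2 = +1.
v=11: a=11^0·(≡4), b=11^-2·(≡8) mod 11; (4|11)=+1, (8|11)=-1; (−1)^{0·-2·5}·(+1)^-2·(-1)^0 = +1.
v=∞: 3 > 0 and -2622 < 0  ⇒  (a,b)_∞ = +1.
(3, -2622 / ℚ) ramifies at {2, 19}: a division algebra.

[2, 19]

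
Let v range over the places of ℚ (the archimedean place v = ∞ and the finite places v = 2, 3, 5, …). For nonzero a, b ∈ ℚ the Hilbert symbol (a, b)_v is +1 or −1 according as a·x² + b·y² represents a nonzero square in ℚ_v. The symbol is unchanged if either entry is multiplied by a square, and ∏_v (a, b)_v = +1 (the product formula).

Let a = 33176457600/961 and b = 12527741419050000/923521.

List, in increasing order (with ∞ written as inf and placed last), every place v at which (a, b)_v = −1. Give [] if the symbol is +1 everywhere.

Mod squares: a ≡ 6, b ≡ 2145. Check v ∈ {∞, 2, 3, 5, 11, 13, 31}.
v=31: a=31^-2·(≡21), b=31^-4·(≡24) mod 31; (21|31)=-1, (24|31)=-1; (−1)^{-2·-4·15}·(-1)^-4·(-1)^-2 = +1.
v=5: a=5^2·(≡4), b=5^5·(≡1) mod 5; (4|5)=+1, (1|5)=+1; (−1)^{2·5·2}·(+1)^5·(+1)^2 = +1.
v=11: a=11^2·(≡10), b=11^3·(≡10) mod 11; (10|11)=-1, (10|11)=-1; (−1)^{2·3·5}·(-1)^3·(-1)^2 = -1.
v=13: a=13^4·(≡2), b=13^7·(≡4) mod 13; (2|13)=-1, (4|13)=+1; (−1)^{4·7·6}·(-1)^7·(+1)^4 = -1.
v=3: a=3^1·(≡2), b=3^1·(≡1) mod 3; (2|3)=-1, (1|3)=+1; (−1)^{1·1·1}·(-1)^1·(+1)^1 = +1.
v=2: v_2(a)=7, v_2(b)=4; units ≡ 3, 1 (mod 8); ε·ε+αω+βω = 1·0+7·0+4·1 ≡ 0  ⇒  (a,b)_2 = +1.
v=∞: 6 > 0 and 2145 > 0  ⇒  (a,b)_∞ = +1.
(6, 2145 / ℚ) ramifies at {11, 13}: a division algebra.

[11, 13]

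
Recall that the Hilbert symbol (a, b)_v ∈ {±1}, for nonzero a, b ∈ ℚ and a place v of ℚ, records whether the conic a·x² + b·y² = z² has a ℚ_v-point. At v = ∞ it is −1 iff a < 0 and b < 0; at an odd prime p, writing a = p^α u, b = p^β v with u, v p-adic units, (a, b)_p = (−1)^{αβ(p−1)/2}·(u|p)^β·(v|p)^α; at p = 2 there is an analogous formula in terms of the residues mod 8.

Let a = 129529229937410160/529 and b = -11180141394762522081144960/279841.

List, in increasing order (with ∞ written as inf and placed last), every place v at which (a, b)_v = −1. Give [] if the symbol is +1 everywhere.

[2, 11]

Mod squares: a ≡ 935, b ≡ -461890. Check v ∈ {∞, 2, 3, 5, 11, 13, 17, 19, 23}.
v=5: a=5^1·(≡3), b=5^1·(≡3) mod 5; (3|5)=-1, (3|5)=-1; (−1)^{1·1·2}·(-1)^1·(-1)^1 = +1.
v=13: a=13^2·(≡12), b=13^3·(≡1) mod 13; (12|13)=+1, (1|13)=+1; (−1)^{2·3·6}·(+1)^3·(+1)^2 = +1.
v=3: a=3^2·(≡2), b=3^2·(≡2) mod 3; (2|3)=-1, (2|3)=-1; (−1)^{2·2·1}·(-1)^2·(-1)^2 = +1.
v=∞: 935 > 0 and -461890 < 0  ⇒  (a,b)_∞ = +1.
v=11: a=11^3·(≡8), b=11^5·(≡2) mod 11; (8|11)=-1, (2|11)=-1; (−1)^{3·5·5}·(-1)^5·(-1)^3 = -1.
v=23: a=23^-2·(≡15), b=23^-4·(≡5) mod 23; (15|23)=-1, (5|23)=-1; (−1)^{-2·-4·11}·(-1)^-4·(-1)^-2 = +1.
v=2: v_2(a)=4, v_2(b)=7; units ≡ 7, 7 (mod 8); ε·ε+αω+βω = 1·1+4·0+7·0 ≡ 1  ⇒  (a,b)_2 = -1.
v=17: a=17^1·(≡9), b=17^1·(≡9) mod 17; (9|17)=+1, (9|17)=+1; (−1)^{1·1·8}·(+1)^1·(+1)^1 = +1.
v=19: a=19^6·(≡9), b=19^9·(≡18) mod 19; (9|19)=+1, (18|19)=-1; (−1)^{6·9·9}·(+1)^9·(-1)^6 = +1.
(935, -461890 / ℚ) ramifies at {2, 11}: a division algebra.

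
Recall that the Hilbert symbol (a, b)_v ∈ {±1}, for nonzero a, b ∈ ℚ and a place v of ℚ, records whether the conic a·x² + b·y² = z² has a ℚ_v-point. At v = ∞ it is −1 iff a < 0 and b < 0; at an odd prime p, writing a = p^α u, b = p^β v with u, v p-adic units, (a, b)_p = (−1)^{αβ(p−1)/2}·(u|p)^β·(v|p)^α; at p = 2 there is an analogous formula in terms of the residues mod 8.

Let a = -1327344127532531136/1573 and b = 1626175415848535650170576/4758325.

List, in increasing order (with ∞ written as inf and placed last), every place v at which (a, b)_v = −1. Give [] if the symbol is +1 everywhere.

[13, 17, 23, 53]

(a, b) ≡ (-332787, 1316497) mod (ℚ^×)²; places V = {2, 3, 5, 7, 11, 13, 17, 23, 37, 53, ∞}.
(a,b)_3: α=7, u≡2; β=8, v≡1 (mod 3); (2|3)=-1, (1|3)=+1; sign (−1)^0·-1^8·+1^7 = +1.
(a,b)_13: α=-1, u≡6; β=-1, v≡1 (mod 13); (6|13)=-1, (1|13)=+1; sign (−1)^0·-1^-1·+1^-1 = -1.
(a,b)_23: α=1, u≡19; β=1, v≡19 (mod 23); (19|23)=-1, (19|23)=-1; sign (−1)^1·-1^1·-1^1 = -1.
(a,b)_17: α=2, u≡11; β=3, v≡3 (mod 17); (11|17)=-1, (3|17)=-1; sign (−1)^0·-1^3·-1^2 = -1.
(a,b)_∞: sgn(-332787)=−, sgn(1316497)=+, so +1.
(a,b)_7: α=1, u≡3; β=3, v≡2 (mod 7); (3|7)=-1, (2|7)=+1; sign (−1)^1·-1^3·+1^1 = +1.
(a,b)_5: α=0, u≡3; β=-2, v≡2 (mod 5); (3|5)=-1, (2|5)=-1; sign (−1)^0·-1^-2·-1^0 = +1.
(a,b)_2: α=6, β=4; u≡5, v≡1 (mod 8); ε(u)ε(v)=0·0, αω(v)=6·0, βω(u)=4·1; sum ≡ 0  ⇒  +1.
(a,b)_11: α=-2, u≡8; β=-4, v≡7 (mod 11); (8|11)=-1, (7|11)=-1; sign (−1)^0·-1^-4·-1^-2 = +1.
(a,b)_37: α=2, u≡12; β=3, v≡8 (mod 37); (12|37)=+1, (8|37)=-1; sign (−1)^0·+1^3·-1^2 = +1.
(a,b)_53: α=3, u≡46; β=4, v≡50 (mod 53); (46|53)=+1, (50|53)=-1; sign (−1)^0·+1^4·-1^3 = -1.
(-332787, 1316497 / ℚ) ramifies at {13, 17, 23, 53}: a division algebra.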